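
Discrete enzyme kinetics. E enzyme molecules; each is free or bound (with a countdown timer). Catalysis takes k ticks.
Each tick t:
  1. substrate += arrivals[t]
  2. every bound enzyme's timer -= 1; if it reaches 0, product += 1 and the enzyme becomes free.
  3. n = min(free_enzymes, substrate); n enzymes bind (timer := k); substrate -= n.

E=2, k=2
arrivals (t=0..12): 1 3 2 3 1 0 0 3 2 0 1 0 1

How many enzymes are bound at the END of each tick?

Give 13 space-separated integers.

Answer: 1 2 2 2 2 2 2 2 2 2 2 2 2

Derivation:
t=0: arr=1 -> substrate=0 bound=1 product=0
t=1: arr=3 -> substrate=2 bound=2 product=0
t=2: arr=2 -> substrate=3 bound=2 product=1
t=3: arr=3 -> substrate=5 bound=2 product=2
t=4: arr=1 -> substrate=5 bound=2 product=3
t=5: arr=0 -> substrate=4 bound=2 product=4
t=6: arr=0 -> substrate=3 bound=2 product=5
t=7: arr=3 -> substrate=5 bound=2 product=6
t=8: arr=2 -> substrate=6 bound=2 product=7
t=9: arr=0 -> substrate=5 bound=2 product=8
t=10: arr=1 -> substrate=5 bound=2 product=9
t=11: arr=0 -> substrate=4 bound=2 product=10
t=12: arr=1 -> substrate=4 bound=2 product=11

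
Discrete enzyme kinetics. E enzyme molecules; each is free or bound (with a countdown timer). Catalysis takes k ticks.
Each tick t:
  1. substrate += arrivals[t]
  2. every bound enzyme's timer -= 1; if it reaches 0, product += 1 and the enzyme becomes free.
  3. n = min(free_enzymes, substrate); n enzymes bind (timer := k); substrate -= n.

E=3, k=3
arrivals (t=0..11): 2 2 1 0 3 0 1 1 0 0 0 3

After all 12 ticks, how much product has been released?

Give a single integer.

t=0: arr=2 -> substrate=0 bound=2 product=0
t=1: arr=2 -> substrate=1 bound=3 product=0
t=2: arr=1 -> substrate=2 bound=3 product=0
t=3: arr=0 -> substrate=0 bound=3 product=2
t=4: arr=3 -> substrate=2 bound=3 product=3
t=5: arr=0 -> substrate=2 bound=3 product=3
t=6: arr=1 -> substrate=1 bound=3 product=5
t=7: arr=1 -> substrate=1 bound=3 product=6
t=8: arr=0 -> substrate=1 bound=3 product=6
t=9: arr=0 -> substrate=0 bound=2 product=8
t=10: arr=0 -> substrate=0 bound=1 product=9
t=11: arr=3 -> substrate=1 bound=3 product=9

Answer: 9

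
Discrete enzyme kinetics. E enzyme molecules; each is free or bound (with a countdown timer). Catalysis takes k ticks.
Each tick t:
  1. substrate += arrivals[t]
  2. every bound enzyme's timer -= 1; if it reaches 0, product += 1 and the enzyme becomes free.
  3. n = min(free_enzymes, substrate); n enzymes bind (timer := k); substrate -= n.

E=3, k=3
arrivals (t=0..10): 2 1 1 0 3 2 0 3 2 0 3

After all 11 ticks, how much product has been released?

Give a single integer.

t=0: arr=2 -> substrate=0 bound=2 product=0
t=1: arr=1 -> substrate=0 bound=3 product=0
t=2: arr=1 -> substrate=1 bound=3 product=0
t=3: arr=0 -> substrate=0 bound=2 product=2
t=4: arr=3 -> substrate=1 bound=3 product=3
t=5: arr=2 -> substrate=3 bound=3 product=3
t=6: arr=0 -> substrate=2 bound=3 product=4
t=7: arr=3 -> substrate=3 bound=3 product=6
t=8: arr=2 -> substrate=5 bound=3 product=6
t=9: arr=0 -> substrate=4 bound=3 product=7
t=10: arr=3 -> substrate=5 bound=3 product=9

Answer: 9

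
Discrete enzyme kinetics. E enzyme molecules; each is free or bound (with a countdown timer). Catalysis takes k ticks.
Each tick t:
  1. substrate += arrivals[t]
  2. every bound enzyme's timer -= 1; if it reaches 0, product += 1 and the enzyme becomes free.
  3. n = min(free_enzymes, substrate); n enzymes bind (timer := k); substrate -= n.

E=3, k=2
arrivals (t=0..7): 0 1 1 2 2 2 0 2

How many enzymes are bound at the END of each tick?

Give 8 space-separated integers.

Answer: 0 1 2 3 3 3 3 3

Derivation:
t=0: arr=0 -> substrate=0 bound=0 product=0
t=1: arr=1 -> substrate=0 bound=1 product=0
t=2: arr=1 -> substrate=0 bound=2 product=0
t=3: arr=2 -> substrate=0 bound=3 product=1
t=4: arr=2 -> substrate=1 bound=3 product=2
t=5: arr=2 -> substrate=1 bound=3 product=4
t=6: arr=0 -> substrate=0 bound=3 product=5
t=7: arr=2 -> substrate=0 bound=3 product=7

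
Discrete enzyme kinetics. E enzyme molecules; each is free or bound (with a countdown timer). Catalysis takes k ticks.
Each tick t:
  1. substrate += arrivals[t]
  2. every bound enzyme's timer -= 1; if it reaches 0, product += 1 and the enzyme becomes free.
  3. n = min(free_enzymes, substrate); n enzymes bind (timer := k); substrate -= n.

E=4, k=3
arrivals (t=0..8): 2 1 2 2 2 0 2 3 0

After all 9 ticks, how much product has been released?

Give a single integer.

Answer: 8

Derivation:
t=0: arr=2 -> substrate=0 bound=2 product=0
t=1: arr=1 -> substrate=0 bound=3 product=0
t=2: arr=2 -> substrate=1 bound=4 product=0
t=3: arr=2 -> substrate=1 bound=4 product=2
t=4: arr=2 -> substrate=2 bound=4 product=3
t=5: arr=0 -> substrate=1 bound=4 product=4
t=6: arr=2 -> substrate=1 bound=4 product=6
t=7: arr=3 -> substrate=3 bound=4 product=7
t=8: arr=0 -> substrate=2 bound=4 product=8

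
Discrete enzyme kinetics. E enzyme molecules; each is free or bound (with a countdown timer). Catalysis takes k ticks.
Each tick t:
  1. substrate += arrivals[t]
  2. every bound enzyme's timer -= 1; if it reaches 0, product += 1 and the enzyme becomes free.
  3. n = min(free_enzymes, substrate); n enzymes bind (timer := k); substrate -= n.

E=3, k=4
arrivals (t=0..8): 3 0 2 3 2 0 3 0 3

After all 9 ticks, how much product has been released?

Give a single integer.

Answer: 6

Derivation:
t=0: arr=3 -> substrate=0 bound=3 product=0
t=1: arr=0 -> substrate=0 bound=3 product=0
t=2: arr=2 -> substrate=2 bound=3 product=0
t=3: arr=3 -> substrate=5 bound=3 product=0
t=4: arr=2 -> substrate=4 bound=3 product=3
t=5: arr=0 -> substrate=4 bound=3 product=3
t=6: arr=3 -> substrate=7 bound=3 product=3
t=7: arr=0 -> substrate=7 bound=3 product=3
t=8: arr=3 -> substrate=7 bound=3 product=6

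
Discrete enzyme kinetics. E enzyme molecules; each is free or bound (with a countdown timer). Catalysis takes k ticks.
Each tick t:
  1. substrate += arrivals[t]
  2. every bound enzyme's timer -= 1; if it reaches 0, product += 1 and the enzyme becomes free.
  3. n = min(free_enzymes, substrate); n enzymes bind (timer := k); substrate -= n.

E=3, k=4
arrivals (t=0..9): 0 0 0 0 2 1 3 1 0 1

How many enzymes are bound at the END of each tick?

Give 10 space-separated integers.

t=0: arr=0 -> substrate=0 bound=0 product=0
t=1: arr=0 -> substrate=0 bound=0 product=0
t=2: arr=0 -> substrate=0 bound=0 product=0
t=3: arr=0 -> substrate=0 bound=0 product=0
t=4: arr=2 -> substrate=0 bound=2 product=0
t=5: arr=1 -> substrate=0 bound=3 product=0
t=6: arr=3 -> substrate=3 bound=3 product=0
t=7: arr=1 -> substrate=4 bound=3 product=0
t=8: arr=0 -> substrate=2 bound=3 product=2
t=9: arr=1 -> substrate=2 bound=3 product=3

Answer: 0 0 0 0 2 3 3 3 3 3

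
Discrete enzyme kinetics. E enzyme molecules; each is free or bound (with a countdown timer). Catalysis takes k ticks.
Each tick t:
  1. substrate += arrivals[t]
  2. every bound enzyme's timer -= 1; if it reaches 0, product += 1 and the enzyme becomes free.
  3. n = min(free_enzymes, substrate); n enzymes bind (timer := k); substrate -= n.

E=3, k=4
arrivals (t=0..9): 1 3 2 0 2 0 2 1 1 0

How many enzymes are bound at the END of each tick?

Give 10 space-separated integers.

Answer: 1 3 3 3 3 3 3 3 3 3

Derivation:
t=0: arr=1 -> substrate=0 bound=1 product=0
t=1: arr=3 -> substrate=1 bound=3 product=0
t=2: arr=2 -> substrate=3 bound=3 product=0
t=3: arr=0 -> substrate=3 bound=3 product=0
t=4: arr=2 -> substrate=4 bound=3 product=1
t=5: arr=0 -> substrate=2 bound=3 product=3
t=6: arr=2 -> substrate=4 bound=3 product=3
t=7: arr=1 -> substrate=5 bound=3 product=3
t=8: arr=1 -> substrate=5 bound=3 product=4
t=9: arr=0 -> substrate=3 bound=3 product=6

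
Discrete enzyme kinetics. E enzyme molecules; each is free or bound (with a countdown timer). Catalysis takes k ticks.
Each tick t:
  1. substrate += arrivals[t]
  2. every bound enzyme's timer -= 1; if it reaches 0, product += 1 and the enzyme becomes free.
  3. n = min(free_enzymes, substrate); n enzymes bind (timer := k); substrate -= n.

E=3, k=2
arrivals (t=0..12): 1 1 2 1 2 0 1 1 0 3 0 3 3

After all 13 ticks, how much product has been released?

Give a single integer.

t=0: arr=1 -> substrate=0 bound=1 product=0
t=1: arr=1 -> substrate=0 bound=2 product=0
t=2: arr=2 -> substrate=0 bound=3 product=1
t=3: arr=1 -> substrate=0 bound=3 product=2
t=4: arr=2 -> substrate=0 bound=3 product=4
t=5: arr=0 -> substrate=0 bound=2 product=5
t=6: arr=1 -> substrate=0 bound=1 product=7
t=7: arr=1 -> substrate=0 bound=2 product=7
t=8: arr=0 -> substrate=0 bound=1 product=8
t=9: arr=3 -> substrate=0 bound=3 product=9
t=10: arr=0 -> substrate=0 bound=3 product=9
t=11: arr=3 -> substrate=0 bound=3 product=12
t=12: arr=3 -> substrate=3 bound=3 product=12

Answer: 12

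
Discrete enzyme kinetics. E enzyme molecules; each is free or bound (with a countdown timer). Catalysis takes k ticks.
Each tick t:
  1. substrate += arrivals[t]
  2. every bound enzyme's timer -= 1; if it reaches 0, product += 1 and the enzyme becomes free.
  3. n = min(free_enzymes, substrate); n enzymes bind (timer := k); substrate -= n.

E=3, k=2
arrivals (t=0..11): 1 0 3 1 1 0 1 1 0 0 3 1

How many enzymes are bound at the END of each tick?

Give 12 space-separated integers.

t=0: arr=1 -> substrate=0 bound=1 product=0
t=1: arr=0 -> substrate=0 bound=1 product=0
t=2: arr=3 -> substrate=0 bound=3 product=1
t=3: arr=1 -> substrate=1 bound=3 product=1
t=4: arr=1 -> substrate=0 bound=2 product=4
t=5: arr=0 -> substrate=0 bound=2 product=4
t=6: arr=1 -> substrate=0 bound=1 product=6
t=7: arr=1 -> substrate=0 bound=2 product=6
t=8: arr=0 -> substrate=0 bound=1 product=7
t=9: arr=0 -> substrate=0 bound=0 product=8
t=10: arr=3 -> substrate=0 bound=3 product=8
t=11: arr=1 -> substrate=1 bound=3 product=8

Answer: 1 1 3 3 2 2 1 2 1 0 3 3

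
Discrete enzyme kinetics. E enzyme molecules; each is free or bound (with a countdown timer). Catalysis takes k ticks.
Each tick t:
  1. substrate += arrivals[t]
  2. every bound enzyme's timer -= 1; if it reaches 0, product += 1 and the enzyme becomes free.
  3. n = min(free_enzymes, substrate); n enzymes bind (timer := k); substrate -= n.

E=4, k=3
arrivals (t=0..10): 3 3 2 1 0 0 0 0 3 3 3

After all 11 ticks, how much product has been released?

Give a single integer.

Answer: 9

Derivation:
t=0: arr=3 -> substrate=0 bound=3 product=0
t=1: arr=3 -> substrate=2 bound=4 product=0
t=2: arr=2 -> substrate=4 bound=4 product=0
t=3: arr=1 -> substrate=2 bound=4 product=3
t=4: arr=0 -> substrate=1 bound=4 product=4
t=5: arr=0 -> substrate=1 bound=4 product=4
t=6: arr=0 -> substrate=0 bound=2 product=7
t=7: arr=0 -> substrate=0 bound=1 product=8
t=8: arr=3 -> substrate=0 bound=4 product=8
t=9: arr=3 -> substrate=2 bound=4 product=9
t=10: arr=3 -> substrate=5 bound=4 product=9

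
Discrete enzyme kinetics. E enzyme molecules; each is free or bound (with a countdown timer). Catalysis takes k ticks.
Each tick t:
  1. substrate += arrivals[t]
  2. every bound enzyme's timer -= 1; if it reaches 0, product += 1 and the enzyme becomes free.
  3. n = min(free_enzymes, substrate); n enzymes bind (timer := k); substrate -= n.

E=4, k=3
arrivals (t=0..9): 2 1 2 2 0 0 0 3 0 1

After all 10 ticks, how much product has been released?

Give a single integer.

Answer: 7

Derivation:
t=0: arr=2 -> substrate=0 bound=2 product=0
t=1: arr=1 -> substrate=0 bound=3 product=0
t=2: arr=2 -> substrate=1 bound=4 product=0
t=3: arr=2 -> substrate=1 bound=4 product=2
t=4: arr=0 -> substrate=0 bound=4 product=3
t=5: arr=0 -> substrate=0 bound=3 product=4
t=6: arr=0 -> substrate=0 bound=1 product=6
t=7: arr=3 -> substrate=0 bound=3 product=7
t=8: arr=0 -> substrate=0 bound=3 product=7
t=9: arr=1 -> substrate=0 bound=4 product=7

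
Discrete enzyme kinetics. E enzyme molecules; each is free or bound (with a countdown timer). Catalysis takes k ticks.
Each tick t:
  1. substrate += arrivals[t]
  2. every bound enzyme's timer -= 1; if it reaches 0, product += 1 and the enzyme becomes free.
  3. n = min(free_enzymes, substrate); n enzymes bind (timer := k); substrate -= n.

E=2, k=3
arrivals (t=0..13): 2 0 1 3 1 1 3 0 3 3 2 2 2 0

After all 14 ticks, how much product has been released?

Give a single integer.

Answer: 8

Derivation:
t=0: arr=2 -> substrate=0 bound=2 product=0
t=1: arr=0 -> substrate=0 bound=2 product=0
t=2: arr=1 -> substrate=1 bound=2 product=0
t=3: arr=3 -> substrate=2 bound=2 product=2
t=4: arr=1 -> substrate=3 bound=2 product=2
t=5: arr=1 -> substrate=4 bound=2 product=2
t=6: arr=3 -> substrate=5 bound=2 product=4
t=7: arr=0 -> substrate=5 bound=2 product=4
t=8: arr=3 -> substrate=8 bound=2 product=4
t=9: arr=3 -> substrate=9 bound=2 product=6
t=10: arr=2 -> substrate=11 bound=2 product=6
t=11: arr=2 -> substrate=13 bound=2 product=6
t=12: arr=2 -> substrate=13 bound=2 product=8
t=13: arr=0 -> substrate=13 bound=2 product=8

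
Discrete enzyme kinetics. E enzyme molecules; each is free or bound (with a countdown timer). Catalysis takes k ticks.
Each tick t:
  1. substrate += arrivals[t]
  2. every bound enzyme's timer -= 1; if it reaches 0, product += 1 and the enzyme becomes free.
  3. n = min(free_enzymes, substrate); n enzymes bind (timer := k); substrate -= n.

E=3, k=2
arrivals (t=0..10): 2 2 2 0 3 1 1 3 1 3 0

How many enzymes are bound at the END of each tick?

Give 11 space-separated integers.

t=0: arr=2 -> substrate=0 bound=2 product=0
t=1: arr=2 -> substrate=1 bound=3 product=0
t=2: arr=2 -> substrate=1 bound=3 product=2
t=3: arr=0 -> substrate=0 bound=3 product=3
t=4: arr=3 -> substrate=1 bound=3 product=5
t=5: arr=1 -> substrate=1 bound=3 product=6
t=6: arr=1 -> substrate=0 bound=3 product=8
t=7: arr=3 -> substrate=2 bound=3 product=9
t=8: arr=1 -> substrate=1 bound=3 product=11
t=9: arr=3 -> substrate=3 bound=3 product=12
t=10: arr=0 -> substrate=1 bound=3 product=14

Answer: 2 3 3 3 3 3 3 3 3 3 3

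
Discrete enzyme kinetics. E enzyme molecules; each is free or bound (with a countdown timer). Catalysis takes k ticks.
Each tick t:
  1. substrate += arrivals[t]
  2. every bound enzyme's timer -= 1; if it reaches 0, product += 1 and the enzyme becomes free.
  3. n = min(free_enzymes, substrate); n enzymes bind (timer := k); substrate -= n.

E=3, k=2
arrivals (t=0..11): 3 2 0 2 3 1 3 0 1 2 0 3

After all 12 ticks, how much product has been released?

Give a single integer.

t=0: arr=3 -> substrate=0 bound=3 product=0
t=1: arr=2 -> substrate=2 bound=3 product=0
t=2: arr=0 -> substrate=0 bound=2 product=3
t=3: arr=2 -> substrate=1 bound=3 product=3
t=4: arr=3 -> substrate=2 bound=3 product=5
t=5: arr=1 -> substrate=2 bound=3 product=6
t=6: arr=3 -> substrate=3 bound=3 product=8
t=7: arr=0 -> substrate=2 bound=3 product=9
t=8: arr=1 -> substrate=1 bound=3 product=11
t=9: arr=2 -> substrate=2 bound=3 product=12
t=10: arr=0 -> substrate=0 bound=3 product=14
t=11: arr=3 -> substrate=2 bound=3 product=15

Answer: 15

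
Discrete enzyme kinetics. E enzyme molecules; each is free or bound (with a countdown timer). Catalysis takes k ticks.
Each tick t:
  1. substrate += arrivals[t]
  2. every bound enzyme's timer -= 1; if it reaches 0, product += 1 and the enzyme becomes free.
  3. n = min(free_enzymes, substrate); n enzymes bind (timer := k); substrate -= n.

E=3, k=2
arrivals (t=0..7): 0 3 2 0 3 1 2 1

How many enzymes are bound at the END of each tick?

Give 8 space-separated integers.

t=0: arr=0 -> substrate=0 bound=0 product=0
t=1: arr=3 -> substrate=0 bound=3 product=0
t=2: arr=2 -> substrate=2 bound=3 product=0
t=3: arr=0 -> substrate=0 bound=2 product=3
t=4: arr=3 -> substrate=2 bound=3 product=3
t=5: arr=1 -> substrate=1 bound=3 product=5
t=6: arr=2 -> substrate=2 bound=3 product=6
t=7: arr=1 -> substrate=1 bound=3 product=8

Answer: 0 3 3 2 3 3 3 3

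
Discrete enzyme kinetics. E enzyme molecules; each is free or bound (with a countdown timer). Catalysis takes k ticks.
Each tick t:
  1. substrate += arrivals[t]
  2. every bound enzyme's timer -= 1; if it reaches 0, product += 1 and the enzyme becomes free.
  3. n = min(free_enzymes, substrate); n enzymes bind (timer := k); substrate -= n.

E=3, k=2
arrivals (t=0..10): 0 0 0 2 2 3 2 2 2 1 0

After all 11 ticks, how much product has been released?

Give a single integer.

t=0: arr=0 -> substrate=0 bound=0 product=0
t=1: arr=0 -> substrate=0 bound=0 product=0
t=2: arr=0 -> substrate=0 bound=0 product=0
t=3: arr=2 -> substrate=0 bound=2 product=0
t=4: arr=2 -> substrate=1 bound=3 product=0
t=5: arr=3 -> substrate=2 bound=3 product=2
t=6: arr=2 -> substrate=3 bound=3 product=3
t=7: arr=2 -> substrate=3 bound=3 product=5
t=8: arr=2 -> substrate=4 bound=3 product=6
t=9: arr=1 -> substrate=3 bound=3 product=8
t=10: arr=0 -> substrate=2 bound=3 product=9

Answer: 9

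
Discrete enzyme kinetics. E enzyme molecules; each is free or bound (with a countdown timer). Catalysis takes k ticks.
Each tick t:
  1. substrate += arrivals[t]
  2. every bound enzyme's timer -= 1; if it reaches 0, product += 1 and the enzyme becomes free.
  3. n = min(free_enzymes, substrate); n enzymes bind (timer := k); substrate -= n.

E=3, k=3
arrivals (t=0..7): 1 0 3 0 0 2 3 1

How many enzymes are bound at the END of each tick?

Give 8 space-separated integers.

Answer: 1 1 3 3 3 3 3 3

Derivation:
t=0: arr=1 -> substrate=0 bound=1 product=0
t=1: arr=0 -> substrate=0 bound=1 product=0
t=2: arr=3 -> substrate=1 bound=3 product=0
t=3: arr=0 -> substrate=0 bound=3 product=1
t=4: arr=0 -> substrate=0 bound=3 product=1
t=5: arr=2 -> substrate=0 bound=3 product=3
t=6: arr=3 -> substrate=2 bound=3 product=4
t=7: arr=1 -> substrate=3 bound=3 product=4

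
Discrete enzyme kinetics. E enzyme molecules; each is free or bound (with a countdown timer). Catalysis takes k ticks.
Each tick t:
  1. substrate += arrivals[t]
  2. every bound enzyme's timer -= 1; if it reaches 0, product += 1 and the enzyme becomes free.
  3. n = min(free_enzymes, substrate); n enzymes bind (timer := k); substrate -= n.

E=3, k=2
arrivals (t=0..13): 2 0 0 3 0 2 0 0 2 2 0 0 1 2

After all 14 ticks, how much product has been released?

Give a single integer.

Answer: 11

Derivation:
t=0: arr=2 -> substrate=0 bound=2 product=0
t=1: arr=0 -> substrate=0 bound=2 product=0
t=2: arr=0 -> substrate=0 bound=0 product=2
t=3: arr=3 -> substrate=0 bound=3 product=2
t=4: arr=0 -> substrate=0 bound=3 product=2
t=5: arr=2 -> substrate=0 bound=2 product=5
t=6: arr=0 -> substrate=0 bound=2 product=5
t=7: arr=0 -> substrate=0 bound=0 product=7
t=8: arr=2 -> substrate=0 bound=2 product=7
t=9: arr=2 -> substrate=1 bound=3 product=7
t=10: arr=0 -> substrate=0 bound=2 product=9
t=11: arr=0 -> substrate=0 bound=1 product=10
t=12: arr=1 -> substrate=0 bound=1 product=11
t=13: arr=2 -> substrate=0 bound=3 product=11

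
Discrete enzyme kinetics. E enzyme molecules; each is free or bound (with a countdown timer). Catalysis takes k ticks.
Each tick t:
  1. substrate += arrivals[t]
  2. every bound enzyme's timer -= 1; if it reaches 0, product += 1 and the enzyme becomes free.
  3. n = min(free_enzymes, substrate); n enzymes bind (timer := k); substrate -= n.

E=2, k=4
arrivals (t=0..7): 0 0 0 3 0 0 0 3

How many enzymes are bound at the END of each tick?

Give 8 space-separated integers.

Answer: 0 0 0 2 2 2 2 2

Derivation:
t=0: arr=0 -> substrate=0 bound=0 product=0
t=1: arr=0 -> substrate=0 bound=0 product=0
t=2: arr=0 -> substrate=0 bound=0 product=0
t=3: arr=3 -> substrate=1 bound=2 product=0
t=4: arr=0 -> substrate=1 bound=2 product=0
t=5: arr=0 -> substrate=1 bound=2 product=0
t=6: arr=0 -> substrate=1 bound=2 product=0
t=7: arr=3 -> substrate=2 bound=2 product=2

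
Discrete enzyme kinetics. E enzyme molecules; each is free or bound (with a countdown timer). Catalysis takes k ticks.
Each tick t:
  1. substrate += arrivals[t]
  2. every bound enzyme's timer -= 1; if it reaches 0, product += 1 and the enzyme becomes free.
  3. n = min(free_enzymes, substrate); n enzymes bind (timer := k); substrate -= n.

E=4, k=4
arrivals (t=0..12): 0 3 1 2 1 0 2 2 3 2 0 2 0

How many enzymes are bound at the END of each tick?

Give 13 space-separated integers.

Answer: 0 3 4 4 4 4 4 4 4 4 4 4 4

Derivation:
t=0: arr=0 -> substrate=0 bound=0 product=0
t=1: arr=3 -> substrate=0 bound=3 product=0
t=2: arr=1 -> substrate=0 bound=4 product=0
t=3: arr=2 -> substrate=2 bound=4 product=0
t=4: arr=1 -> substrate=3 bound=4 product=0
t=5: arr=0 -> substrate=0 bound=4 product=3
t=6: arr=2 -> substrate=1 bound=4 product=4
t=7: arr=2 -> substrate=3 bound=4 product=4
t=8: arr=3 -> substrate=6 bound=4 product=4
t=9: arr=2 -> substrate=5 bound=4 product=7
t=10: arr=0 -> substrate=4 bound=4 product=8
t=11: arr=2 -> substrate=6 bound=4 product=8
t=12: arr=0 -> substrate=6 bound=4 product=8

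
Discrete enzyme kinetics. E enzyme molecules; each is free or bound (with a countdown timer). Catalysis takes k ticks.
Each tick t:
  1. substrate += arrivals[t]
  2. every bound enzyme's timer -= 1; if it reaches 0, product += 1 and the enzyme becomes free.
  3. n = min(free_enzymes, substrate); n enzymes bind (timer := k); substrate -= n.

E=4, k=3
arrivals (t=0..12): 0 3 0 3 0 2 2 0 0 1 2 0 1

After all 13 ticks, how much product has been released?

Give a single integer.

Answer: 11

Derivation:
t=0: arr=0 -> substrate=0 bound=0 product=0
t=1: arr=3 -> substrate=0 bound=3 product=0
t=2: arr=0 -> substrate=0 bound=3 product=0
t=3: arr=3 -> substrate=2 bound=4 product=0
t=4: arr=0 -> substrate=0 bound=3 product=3
t=5: arr=2 -> substrate=1 bound=4 product=3
t=6: arr=2 -> substrate=2 bound=4 product=4
t=7: arr=0 -> substrate=0 bound=4 product=6
t=8: arr=0 -> substrate=0 bound=3 product=7
t=9: arr=1 -> substrate=0 bound=3 product=8
t=10: arr=2 -> substrate=0 bound=3 product=10
t=11: arr=0 -> substrate=0 bound=3 product=10
t=12: arr=1 -> substrate=0 bound=3 product=11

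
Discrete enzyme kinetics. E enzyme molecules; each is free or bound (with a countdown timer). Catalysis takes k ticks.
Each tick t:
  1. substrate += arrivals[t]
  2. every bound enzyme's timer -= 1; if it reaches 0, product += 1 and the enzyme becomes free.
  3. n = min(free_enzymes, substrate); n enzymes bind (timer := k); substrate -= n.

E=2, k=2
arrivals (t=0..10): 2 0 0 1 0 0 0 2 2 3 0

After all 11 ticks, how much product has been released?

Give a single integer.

t=0: arr=2 -> substrate=0 bound=2 product=0
t=1: arr=0 -> substrate=0 bound=2 product=0
t=2: arr=0 -> substrate=0 bound=0 product=2
t=3: arr=1 -> substrate=0 bound=1 product=2
t=4: arr=0 -> substrate=0 bound=1 product=2
t=5: arr=0 -> substrate=0 bound=0 product=3
t=6: arr=0 -> substrate=0 bound=0 product=3
t=7: arr=2 -> substrate=0 bound=2 product=3
t=8: arr=2 -> substrate=2 bound=2 product=3
t=9: arr=3 -> substrate=3 bound=2 product=5
t=10: arr=0 -> substrate=3 bound=2 product=5

Answer: 5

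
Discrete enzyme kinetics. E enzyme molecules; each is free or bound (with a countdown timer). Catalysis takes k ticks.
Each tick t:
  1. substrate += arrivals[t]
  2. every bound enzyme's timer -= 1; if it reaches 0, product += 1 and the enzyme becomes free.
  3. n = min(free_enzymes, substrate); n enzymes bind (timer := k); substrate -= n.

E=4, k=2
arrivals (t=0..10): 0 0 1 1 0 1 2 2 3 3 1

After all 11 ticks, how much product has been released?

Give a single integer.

Answer: 9

Derivation:
t=0: arr=0 -> substrate=0 bound=0 product=0
t=1: arr=0 -> substrate=0 bound=0 product=0
t=2: arr=1 -> substrate=0 bound=1 product=0
t=3: arr=1 -> substrate=0 bound=2 product=0
t=4: arr=0 -> substrate=0 bound=1 product=1
t=5: arr=1 -> substrate=0 bound=1 product=2
t=6: arr=2 -> substrate=0 bound=3 product=2
t=7: arr=2 -> substrate=0 bound=4 product=3
t=8: arr=3 -> substrate=1 bound=4 product=5
t=9: arr=3 -> substrate=2 bound=4 product=7
t=10: arr=1 -> substrate=1 bound=4 product=9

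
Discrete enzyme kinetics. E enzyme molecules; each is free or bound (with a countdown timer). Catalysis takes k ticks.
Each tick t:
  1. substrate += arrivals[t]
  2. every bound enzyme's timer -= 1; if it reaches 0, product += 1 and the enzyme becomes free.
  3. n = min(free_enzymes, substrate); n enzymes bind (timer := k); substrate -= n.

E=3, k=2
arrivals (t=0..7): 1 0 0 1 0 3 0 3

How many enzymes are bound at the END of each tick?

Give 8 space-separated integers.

Answer: 1 1 0 1 1 3 3 3

Derivation:
t=0: arr=1 -> substrate=0 bound=1 product=0
t=1: arr=0 -> substrate=0 bound=1 product=0
t=2: arr=0 -> substrate=0 bound=0 product=1
t=3: arr=1 -> substrate=0 bound=1 product=1
t=4: arr=0 -> substrate=0 bound=1 product=1
t=5: arr=3 -> substrate=0 bound=3 product=2
t=6: arr=0 -> substrate=0 bound=3 product=2
t=7: arr=3 -> substrate=0 bound=3 product=5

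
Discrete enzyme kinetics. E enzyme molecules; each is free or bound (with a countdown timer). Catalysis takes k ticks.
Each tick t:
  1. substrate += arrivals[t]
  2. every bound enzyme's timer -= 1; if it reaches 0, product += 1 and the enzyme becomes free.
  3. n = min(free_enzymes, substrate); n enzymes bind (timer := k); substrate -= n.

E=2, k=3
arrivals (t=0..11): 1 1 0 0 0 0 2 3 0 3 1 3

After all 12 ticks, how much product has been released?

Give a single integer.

t=0: arr=1 -> substrate=0 bound=1 product=0
t=1: arr=1 -> substrate=0 bound=2 product=0
t=2: arr=0 -> substrate=0 bound=2 product=0
t=3: arr=0 -> substrate=0 bound=1 product=1
t=4: arr=0 -> substrate=0 bound=0 product=2
t=5: arr=0 -> substrate=0 bound=0 product=2
t=6: arr=2 -> substrate=0 bound=2 product=2
t=7: arr=3 -> substrate=3 bound=2 product=2
t=8: arr=0 -> substrate=3 bound=2 product=2
t=9: arr=3 -> substrate=4 bound=2 product=4
t=10: arr=1 -> substrate=5 bound=2 product=4
t=11: arr=3 -> substrate=8 bound=2 product=4

Answer: 4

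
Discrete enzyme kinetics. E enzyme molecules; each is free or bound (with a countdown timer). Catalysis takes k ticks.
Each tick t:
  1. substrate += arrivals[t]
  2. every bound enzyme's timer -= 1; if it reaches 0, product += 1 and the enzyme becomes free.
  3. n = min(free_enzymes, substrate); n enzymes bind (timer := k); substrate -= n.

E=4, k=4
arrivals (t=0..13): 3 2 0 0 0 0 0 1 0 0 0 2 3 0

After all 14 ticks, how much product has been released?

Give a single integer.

t=0: arr=3 -> substrate=0 bound=3 product=0
t=1: arr=2 -> substrate=1 bound=4 product=0
t=2: arr=0 -> substrate=1 bound=4 product=0
t=3: arr=0 -> substrate=1 bound=4 product=0
t=4: arr=0 -> substrate=0 bound=2 product=3
t=5: arr=0 -> substrate=0 bound=1 product=4
t=6: arr=0 -> substrate=0 bound=1 product=4
t=7: arr=1 -> substrate=0 bound=2 product=4
t=8: arr=0 -> substrate=0 bound=1 product=5
t=9: arr=0 -> substrate=0 bound=1 product=5
t=10: arr=0 -> substrate=0 bound=1 product=5
t=11: arr=2 -> substrate=0 bound=2 product=6
t=12: arr=3 -> substrate=1 bound=4 product=6
t=13: arr=0 -> substrate=1 bound=4 product=6

Answer: 6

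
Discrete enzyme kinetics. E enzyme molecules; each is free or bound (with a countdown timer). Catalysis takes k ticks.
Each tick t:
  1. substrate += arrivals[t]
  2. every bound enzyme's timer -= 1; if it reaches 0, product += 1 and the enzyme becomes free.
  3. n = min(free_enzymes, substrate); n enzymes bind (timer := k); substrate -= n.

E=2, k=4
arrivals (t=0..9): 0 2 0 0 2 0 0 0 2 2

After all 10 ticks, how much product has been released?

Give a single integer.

t=0: arr=0 -> substrate=0 bound=0 product=0
t=1: arr=2 -> substrate=0 bound=2 product=0
t=2: arr=0 -> substrate=0 bound=2 product=0
t=3: arr=0 -> substrate=0 bound=2 product=0
t=4: arr=2 -> substrate=2 bound=2 product=0
t=5: arr=0 -> substrate=0 bound=2 product=2
t=6: arr=0 -> substrate=0 bound=2 product=2
t=7: arr=0 -> substrate=0 bound=2 product=2
t=8: arr=2 -> substrate=2 bound=2 product=2
t=9: arr=2 -> substrate=2 bound=2 product=4

Answer: 4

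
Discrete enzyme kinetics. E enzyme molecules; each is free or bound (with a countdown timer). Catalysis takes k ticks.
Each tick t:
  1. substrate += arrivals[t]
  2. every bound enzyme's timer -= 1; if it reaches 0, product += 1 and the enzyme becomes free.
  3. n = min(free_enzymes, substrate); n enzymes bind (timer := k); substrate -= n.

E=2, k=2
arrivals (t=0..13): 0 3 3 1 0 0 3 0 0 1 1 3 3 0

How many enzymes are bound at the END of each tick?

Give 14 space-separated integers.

Answer: 0 2 2 2 2 2 2 2 2 2 2 2 2 2

Derivation:
t=0: arr=0 -> substrate=0 bound=0 product=0
t=1: arr=3 -> substrate=1 bound=2 product=0
t=2: arr=3 -> substrate=4 bound=2 product=0
t=3: arr=1 -> substrate=3 bound=2 product=2
t=4: arr=0 -> substrate=3 bound=2 product=2
t=5: arr=0 -> substrate=1 bound=2 product=4
t=6: arr=3 -> substrate=4 bound=2 product=4
t=7: arr=0 -> substrate=2 bound=2 product=6
t=8: arr=0 -> substrate=2 bound=2 product=6
t=9: arr=1 -> substrate=1 bound=2 product=8
t=10: arr=1 -> substrate=2 bound=2 product=8
t=11: arr=3 -> substrate=3 bound=2 product=10
t=12: arr=3 -> substrate=6 bound=2 product=10
t=13: arr=0 -> substrate=4 bound=2 product=12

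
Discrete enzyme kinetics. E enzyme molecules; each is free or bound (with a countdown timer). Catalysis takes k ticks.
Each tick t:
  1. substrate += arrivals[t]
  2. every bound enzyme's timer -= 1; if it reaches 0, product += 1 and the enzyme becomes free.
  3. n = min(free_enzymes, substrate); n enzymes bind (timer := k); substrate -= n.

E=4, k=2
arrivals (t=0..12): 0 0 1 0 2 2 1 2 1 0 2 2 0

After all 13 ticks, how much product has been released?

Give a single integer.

Answer: 11

Derivation:
t=0: arr=0 -> substrate=0 bound=0 product=0
t=1: arr=0 -> substrate=0 bound=0 product=0
t=2: arr=1 -> substrate=0 bound=1 product=0
t=3: arr=0 -> substrate=0 bound=1 product=0
t=4: arr=2 -> substrate=0 bound=2 product=1
t=5: arr=2 -> substrate=0 bound=4 product=1
t=6: arr=1 -> substrate=0 bound=3 product=3
t=7: arr=2 -> substrate=0 bound=3 product=5
t=8: arr=1 -> substrate=0 bound=3 product=6
t=9: arr=0 -> substrate=0 bound=1 product=8
t=10: arr=2 -> substrate=0 bound=2 product=9
t=11: arr=2 -> substrate=0 bound=4 product=9
t=12: arr=0 -> substrate=0 bound=2 product=11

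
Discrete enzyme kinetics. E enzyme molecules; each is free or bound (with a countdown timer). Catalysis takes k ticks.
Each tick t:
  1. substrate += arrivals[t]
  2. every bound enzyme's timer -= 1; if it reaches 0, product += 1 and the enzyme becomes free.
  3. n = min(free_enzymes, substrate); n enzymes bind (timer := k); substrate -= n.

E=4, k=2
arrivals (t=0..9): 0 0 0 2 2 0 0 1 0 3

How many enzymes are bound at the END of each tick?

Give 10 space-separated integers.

Answer: 0 0 0 2 4 2 0 1 1 3

Derivation:
t=0: arr=0 -> substrate=0 bound=0 product=0
t=1: arr=0 -> substrate=0 bound=0 product=0
t=2: arr=0 -> substrate=0 bound=0 product=0
t=3: arr=2 -> substrate=0 bound=2 product=0
t=4: arr=2 -> substrate=0 bound=4 product=0
t=5: arr=0 -> substrate=0 bound=2 product=2
t=6: arr=0 -> substrate=0 bound=0 product=4
t=7: arr=1 -> substrate=0 bound=1 product=4
t=8: arr=0 -> substrate=0 bound=1 product=4
t=9: arr=3 -> substrate=0 bound=3 product=5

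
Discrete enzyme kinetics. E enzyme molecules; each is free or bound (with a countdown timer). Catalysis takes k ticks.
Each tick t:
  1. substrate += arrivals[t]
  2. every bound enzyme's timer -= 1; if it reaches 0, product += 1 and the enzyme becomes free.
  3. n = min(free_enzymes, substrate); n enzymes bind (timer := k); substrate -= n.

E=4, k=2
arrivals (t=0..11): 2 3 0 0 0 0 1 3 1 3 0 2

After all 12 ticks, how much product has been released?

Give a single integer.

Answer: 13

Derivation:
t=0: arr=2 -> substrate=0 bound=2 product=0
t=1: arr=3 -> substrate=1 bound=4 product=0
t=2: arr=0 -> substrate=0 bound=3 product=2
t=3: arr=0 -> substrate=0 bound=1 product=4
t=4: arr=0 -> substrate=0 bound=0 product=5
t=5: arr=0 -> substrate=0 bound=0 product=5
t=6: arr=1 -> substrate=0 bound=1 product=5
t=7: arr=3 -> substrate=0 bound=4 product=5
t=8: arr=1 -> substrate=0 bound=4 product=6
t=9: arr=3 -> substrate=0 bound=4 product=9
t=10: arr=0 -> substrate=0 bound=3 product=10
t=11: arr=2 -> substrate=0 bound=2 product=13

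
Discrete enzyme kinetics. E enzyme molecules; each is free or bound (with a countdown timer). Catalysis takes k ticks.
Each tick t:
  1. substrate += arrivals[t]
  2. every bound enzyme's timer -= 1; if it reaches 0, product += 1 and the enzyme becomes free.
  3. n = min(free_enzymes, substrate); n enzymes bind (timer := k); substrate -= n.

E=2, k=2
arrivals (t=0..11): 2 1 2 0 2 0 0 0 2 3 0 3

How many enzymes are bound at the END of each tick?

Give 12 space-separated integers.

Answer: 2 2 2 2 2 2 1 1 2 2 2 2

Derivation:
t=0: arr=2 -> substrate=0 bound=2 product=0
t=1: arr=1 -> substrate=1 bound=2 product=0
t=2: arr=2 -> substrate=1 bound=2 product=2
t=3: arr=0 -> substrate=1 bound=2 product=2
t=4: arr=2 -> substrate=1 bound=2 product=4
t=5: arr=0 -> substrate=1 bound=2 product=4
t=6: arr=0 -> substrate=0 bound=1 product=6
t=7: arr=0 -> substrate=0 bound=1 product=6
t=8: arr=2 -> substrate=0 bound=2 product=7
t=9: arr=3 -> substrate=3 bound=2 product=7
t=10: arr=0 -> substrate=1 bound=2 product=9
t=11: arr=3 -> substrate=4 bound=2 product=9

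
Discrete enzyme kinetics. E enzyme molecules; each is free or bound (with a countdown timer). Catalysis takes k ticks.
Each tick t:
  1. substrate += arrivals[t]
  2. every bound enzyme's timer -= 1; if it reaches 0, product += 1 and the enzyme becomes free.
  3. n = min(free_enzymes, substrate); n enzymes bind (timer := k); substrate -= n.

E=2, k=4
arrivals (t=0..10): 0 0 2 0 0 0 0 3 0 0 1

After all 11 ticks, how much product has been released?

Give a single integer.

Answer: 2

Derivation:
t=0: arr=0 -> substrate=0 bound=0 product=0
t=1: arr=0 -> substrate=0 bound=0 product=0
t=2: arr=2 -> substrate=0 bound=2 product=0
t=3: arr=0 -> substrate=0 bound=2 product=0
t=4: arr=0 -> substrate=0 bound=2 product=0
t=5: arr=0 -> substrate=0 bound=2 product=0
t=6: arr=0 -> substrate=0 bound=0 product=2
t=7: arr=3 -> substrate=1 bound=2 product=2
t=8: arr=0 -> substrate=1 bound=2 product=2
t=9: arr=0 -> substrate=1 bound=2 product=2
t=10: arr=1 -> substrate=2 bound=2 product=2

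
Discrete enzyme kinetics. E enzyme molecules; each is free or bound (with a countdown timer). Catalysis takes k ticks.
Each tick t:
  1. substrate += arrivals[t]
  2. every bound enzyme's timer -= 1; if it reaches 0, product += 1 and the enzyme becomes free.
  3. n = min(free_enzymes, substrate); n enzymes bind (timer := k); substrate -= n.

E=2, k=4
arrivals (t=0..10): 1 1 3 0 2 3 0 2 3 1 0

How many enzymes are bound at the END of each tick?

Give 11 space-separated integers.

Answer: 1 2 2 2 2 2 2 2 2 2 2

Derivation:
t=0: arr=1 -> substrate=0 bound=1 product=0
t=1: arr=1 -> substrate=0 bound=2 product=0
t=2: arr=3 -> substrate=3 bound=2 product=0
t=3: arr=0 -> substrate=3 bound=2 product=0
t=4: arr=2 -> substrate=4 bound=2 product=1
t=5: arr=3 -> substrate=6 bound=2 product=2
t=6: arr=0 -> substrate=6 bound=2 product=2
t=7: arr=2 -> substrate=8 bound=2 product=2
t=8: arr=3 -> substrate=10 bound=2 product=3
t=9: arr=1 -> substrate=10 bound=2 product=4
t=10: arr=0 -> substrate=10 bound=2 product=4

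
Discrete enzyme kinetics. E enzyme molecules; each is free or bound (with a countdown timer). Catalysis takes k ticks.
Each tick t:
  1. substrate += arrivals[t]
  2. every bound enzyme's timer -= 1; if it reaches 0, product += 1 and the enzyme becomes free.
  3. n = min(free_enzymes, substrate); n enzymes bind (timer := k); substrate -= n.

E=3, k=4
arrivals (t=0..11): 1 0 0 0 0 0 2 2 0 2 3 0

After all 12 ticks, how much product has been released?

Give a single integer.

t=0: arr=1 -> substrate=0 bound=1 product=0
t=1: arr=0 -> substrate=0 bound=1 product=0
t=2: arr=0 -> substrate=0 bound=1 product=0
t=3: arr=0 -> substrate=0 bound=1 product=0
t=4: arr=0 -> substrate=0 bound=0 product=1
t=5: arr=0 -> substrate=0 bound=0 product=1
t=6: arr=2 -> substrate=0 bound=2 product=1
t=7: arr=2 -> substrate=1 bound=3 product=1
t=8: arr=0 -> substrate=1 bound=3 product=1
t=9: arr=2 -> substrate=3 bound=3 product=1
t=10: arr=3 -> substrate=4 bound=3 product=3
t=11: arr=0 -> substrate=3 bound=3 product=4

Answer: 4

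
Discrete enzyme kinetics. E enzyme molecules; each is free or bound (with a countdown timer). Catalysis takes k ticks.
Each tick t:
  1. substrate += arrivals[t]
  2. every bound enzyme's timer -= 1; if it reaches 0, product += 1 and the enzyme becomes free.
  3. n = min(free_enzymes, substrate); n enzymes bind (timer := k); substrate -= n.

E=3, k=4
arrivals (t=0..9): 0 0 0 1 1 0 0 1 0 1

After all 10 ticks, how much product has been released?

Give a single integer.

t=0: arr=0 -> substrate=0 bound=0 product=0
t=1: arr=0 -> substrate=0 bound=0 product=0
t=2: arr=0 -> substrate=0 bound=0 product=0
t=3: arr=1 -> substrate=0 bound=1 product=0
t=4: arr=1 -> substrate=0 bound=2 product=0
t=5: arr=0 -> substrate=0 bound=2 product=0
t=6: arr=0 -> substrate=0 bound=2 product=0
t=7: arr=1 -> substrate=0 bound=2 product=1
t=8: arr=0 -> substrate=0 bound=1 product=2
t=9: arr=1 -> substrate=0 bound=2 product=2

Answer: 2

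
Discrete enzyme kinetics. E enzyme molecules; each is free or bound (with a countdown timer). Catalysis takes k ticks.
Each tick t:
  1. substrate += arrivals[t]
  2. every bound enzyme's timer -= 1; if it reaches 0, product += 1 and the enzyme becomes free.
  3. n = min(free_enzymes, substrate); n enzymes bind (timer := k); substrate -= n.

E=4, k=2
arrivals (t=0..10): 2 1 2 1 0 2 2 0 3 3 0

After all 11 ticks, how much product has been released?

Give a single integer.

t=0: arr=2 -> substrate=0 bound=2 product=0
t=1: arr=1 -> substrate=0 bound=3 product=0
t=2: arr=2 -> substrate=0 bound=3 product=2
t=3: arr=1 -> substrate=0 bound=3 product=3
t=4: arr=0 -> substrate=0 bound=1 product=5
t=5: arr=2 -> substrate=0 bound=2 product=6
t=6: arr=2 -> substrate=0 bound=4 product=6
t=7: arr=0 -> substrate=0 bound=2 product=8
t=8: arr=3 -> substrate=0 bound=3 product=10
t=9: arr=3 -> substrate=2 bound=4 product=10
t=10: arr=0 -> substrate=0 bound=3 product=13

Answer: 13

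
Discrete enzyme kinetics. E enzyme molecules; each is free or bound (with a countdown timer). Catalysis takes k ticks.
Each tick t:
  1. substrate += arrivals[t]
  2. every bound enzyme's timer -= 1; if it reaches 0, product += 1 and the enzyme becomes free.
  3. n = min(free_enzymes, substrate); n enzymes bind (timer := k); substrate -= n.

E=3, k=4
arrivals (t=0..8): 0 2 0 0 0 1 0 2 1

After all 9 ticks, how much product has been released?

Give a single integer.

Answer: 2

Derivation:
t=0: arr=0 -> substrate=0 bound=0 product=0
t=1: arr=2 -> substrate=0 bound=2 product=0
t=2: arr=0 -> substrate=0 bound=2 product=0
t=3: arr=0 -> substrate=0 bound=2 product=0
t=4: arr=0 -> substrate=0 bound=2 product=0
t=5: arr=1 -> substrate=0 bound=1 product=2
t=6: arr=0 -> substrate=0 bound=1 product=2
t=7: arr=2 -> substrate=0 bound=3 product=2
t=8: arr=1 -> substrate=1 bound=3 product=2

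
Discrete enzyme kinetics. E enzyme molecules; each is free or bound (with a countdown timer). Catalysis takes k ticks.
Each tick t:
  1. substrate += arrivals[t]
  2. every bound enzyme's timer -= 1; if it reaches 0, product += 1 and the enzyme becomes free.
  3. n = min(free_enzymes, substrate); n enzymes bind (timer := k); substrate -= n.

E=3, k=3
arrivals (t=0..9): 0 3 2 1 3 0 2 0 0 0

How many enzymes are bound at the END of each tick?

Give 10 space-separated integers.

Answer: 0 3 3 3 3 3 3 3 3 3

Derivation:
t=0: arr=0 -> substrate=0 bound=0 product=0
t=1: arr=3 -> substrate=0 bound=3 product=0
t=2: arr=2 -> substrate=2 bound=3 product=0
t=3: arr=1 -> substrate=3 bound=3 product=0
t=4: arr=3 -> substrate=3 bound=3 product=3
t=5: arr=0 -> substrate=3 bound=3 product=3
t=6: arr=2 -> substrate=5 bound=3 product=3
t=7: arr=0 -> substrate=2 bound=3 product=6
t=8: arr=0 -> substrate=2 bound=3 product=6
t=9: arr=0 -> substrate=2 bound=3 product=6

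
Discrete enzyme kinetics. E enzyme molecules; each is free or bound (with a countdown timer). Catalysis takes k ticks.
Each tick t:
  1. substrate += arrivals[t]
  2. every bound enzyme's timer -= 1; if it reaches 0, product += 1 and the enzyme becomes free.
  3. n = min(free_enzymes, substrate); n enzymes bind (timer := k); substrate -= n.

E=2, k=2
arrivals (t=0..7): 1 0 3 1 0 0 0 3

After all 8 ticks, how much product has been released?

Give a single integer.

Answer: 5

Derivation:
t=0: arr=1 -> substrate=0 bound=1 product=0
t=1: arr=0 -> substrate=0 bound=1 product=0
t=2: arr=3 -> substrate=1 bound=2 product=1
t=3: arr=1 -> substrate=2 bound=2 product=1
t=4: arr=0 -> substrate=0 bound=2 product=3
t=5: arr=0 -> substrate=0 bound=2 product=3
t=6: arr=0 -> substrate=0 bound=0 product=5
t=7: arr=3 -> substrate=1 bound=2 product=5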